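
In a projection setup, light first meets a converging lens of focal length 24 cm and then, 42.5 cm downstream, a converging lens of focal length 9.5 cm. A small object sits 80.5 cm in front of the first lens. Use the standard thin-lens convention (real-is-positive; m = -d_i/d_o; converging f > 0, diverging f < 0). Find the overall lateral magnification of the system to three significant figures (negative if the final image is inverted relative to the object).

First lens: d_i1 = 1/(1/24 - 1/80.5) = 34.195 cm.
m_1 = -(34.195)/80.5 = -0.4248.
The intermediate image is 34.195 cm to the right of lens 1, so d_o2 = L - d_i1 = 42.5 - 34.195 = 8.305 cm.
Second lens: d_i2 = 1/(1/9.5 - 1/(8.305)) = -66.043 cm.
m_2 = -(-66.043)/(8.305) = 7.9519.
Overall magnification: m = m_1 m_2 = -3.3778.

-3.38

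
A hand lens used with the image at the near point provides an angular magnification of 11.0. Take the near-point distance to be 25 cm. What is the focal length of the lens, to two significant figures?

2.5 cm

For the image at the near point, M = 1 + D/f.
f = D/(M - 1) = 25/(11.0 - 1) = 2.500 cm.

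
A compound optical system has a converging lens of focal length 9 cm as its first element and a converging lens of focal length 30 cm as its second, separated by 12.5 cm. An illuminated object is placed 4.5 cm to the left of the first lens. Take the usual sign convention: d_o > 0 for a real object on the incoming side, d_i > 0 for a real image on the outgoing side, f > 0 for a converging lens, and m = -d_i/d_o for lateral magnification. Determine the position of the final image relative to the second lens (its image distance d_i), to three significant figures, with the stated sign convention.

-75.9 cm

Applying the thin-lens equation to the first lens, 1/9 = 1/4.5 + 1/d_i1, which gives d_i1 = -9.000 cm.
The intermediate image is virtual, 9.000 cm to the left of lens 1, so d_o2 = L - d_i1 = 12.5 - (-9.000) = 21.500 cm.
Applying the thin-lens equation again with f_2 = 30 cm and d_o2 = 21.500 cm gives d_i2 = -75.882 cm.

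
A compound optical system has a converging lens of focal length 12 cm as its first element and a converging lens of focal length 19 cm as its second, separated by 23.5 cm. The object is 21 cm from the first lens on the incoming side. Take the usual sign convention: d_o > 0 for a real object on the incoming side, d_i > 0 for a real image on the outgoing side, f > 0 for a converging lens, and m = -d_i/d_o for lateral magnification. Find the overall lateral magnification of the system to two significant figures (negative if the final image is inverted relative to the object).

-1.1

Applying the thin-lens equation to the first lens, 1/12 = 1/21 + 1/d_i1, which gives d_i1 = 28.000 cm.
Its lateral magnification is m_1 = -d_i1/d_o1 = -(28.000)/21 = -1.3333.
Since 28.000 cm > 23.5 cm, the first image lies past the second lens and serves as a virtual object: d_o2 = L - d_i1 = -4.500 cm.
Applying the thin-lens equation again with f_2 = 19 cm and d_o2 = -4.500 cm gives d_i2 = 3.638 cm.
m_2 = -(3.638)/(-4.500) = 0.8085.
Total m = m_1 x m_2 = (-1.3333)(0.8085) = -1.0780.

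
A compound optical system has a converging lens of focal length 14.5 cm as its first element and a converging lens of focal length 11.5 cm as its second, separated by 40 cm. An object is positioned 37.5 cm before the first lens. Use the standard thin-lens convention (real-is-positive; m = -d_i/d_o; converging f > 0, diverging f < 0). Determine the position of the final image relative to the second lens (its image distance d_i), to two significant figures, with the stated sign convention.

39 cm

First lens: d_i1 = 1/(1/14.5 - 1/37.5) = 23.641 cm.
That image sits 16.359 cm in front of the second lens, so d_o2 = 16.359 cm.
Second lens: d_i2 = 1/(1/11.5 - 1/(16.359)) = 38.719 cm.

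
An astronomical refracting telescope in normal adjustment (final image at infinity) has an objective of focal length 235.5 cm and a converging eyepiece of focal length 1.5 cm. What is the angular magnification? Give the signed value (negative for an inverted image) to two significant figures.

-160

M = -f_obj/f_eye = -235.5/(1.5) = -157.000.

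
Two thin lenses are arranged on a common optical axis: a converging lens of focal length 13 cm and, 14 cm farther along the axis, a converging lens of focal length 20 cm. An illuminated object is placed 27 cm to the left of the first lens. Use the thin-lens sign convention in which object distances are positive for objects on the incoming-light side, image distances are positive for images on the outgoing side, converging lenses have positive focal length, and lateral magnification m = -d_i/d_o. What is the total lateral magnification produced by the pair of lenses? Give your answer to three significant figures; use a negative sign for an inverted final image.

Lens 1: 1/d_i1 = 1/f_1 - 1/d_o1 = 1/13 - 1/27 = 0.03989 cm^-1, so d_i1 = 25.071 cm.
m_1 = -(25.071)/27 = -0.9286.
This image would form 25.071 cm past lens 1, i.e. 11.071 cm beyond lens 2, so it is a virtual object for lens 2: d_o2 = 14 - 25.071 = -11.071 cm.
Lens 2: 1/d_i2 = 1/f_2 - 1/d_o2 = 1/20 - 1/(-11.071) = 0.14032 cm^-1, so d_i2 = 7.126 cm.
m_2 = -(7.126)/(-11.071) = 0.6437.
The system's lateral magnification is m_1 m_2 = (-0.9286)(0.6437) = -0.5977.

-0.598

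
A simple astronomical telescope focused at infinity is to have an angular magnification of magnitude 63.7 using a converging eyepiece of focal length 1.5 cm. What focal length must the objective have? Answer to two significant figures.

|M| = f_obj/|f_eye|, so f_obj = |M| x |f_eye| = 63.7 x 1.5 = 95.550 cm.

96 cm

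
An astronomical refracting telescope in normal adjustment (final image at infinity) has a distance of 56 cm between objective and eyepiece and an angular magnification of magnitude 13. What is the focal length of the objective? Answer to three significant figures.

52.0 cm

In normal adjustment the tube length equals f_obj + f_eye and |M| = f_obj/f_eye.
So f_obj = 13 f_eye and 13 f_eye + f_eye = 56 cm, giving f_eye = 56/14 = 4.000 cm and f_obj = 52.000 cm.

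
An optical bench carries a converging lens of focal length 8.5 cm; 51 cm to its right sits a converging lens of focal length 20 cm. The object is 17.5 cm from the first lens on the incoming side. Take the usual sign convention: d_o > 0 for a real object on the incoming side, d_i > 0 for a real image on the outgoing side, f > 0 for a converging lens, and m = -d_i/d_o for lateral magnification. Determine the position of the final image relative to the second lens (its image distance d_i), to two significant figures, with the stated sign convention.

48 cm

Lens 1: 1/d_i1 = 1/f_1 - 1/d_o1 = 1/8.5 - 1/17.5 = 0.06050 cm^-1, so d_i1 = 16.528 cm.
Object distance for lens 2: d_o2 = 51 - 16.528 = 34.472 cm.
Lens 2: 1/d_i2 = 1/f_2 - 1/d_o2 = 1/20 - 1/(34.472) = 0.02099 cm^-1, so d_i2 = 47.639 cm.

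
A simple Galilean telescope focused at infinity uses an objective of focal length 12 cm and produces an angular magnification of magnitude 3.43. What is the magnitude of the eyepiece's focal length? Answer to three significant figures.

|M| = f_obj/|f_eye|, so |f_eye| = f_obj/|M| = 12/3.43 = 3.499 cm.
(The eyepiece is diverging, so its signed focal length is -3.499 cm.)

3.50 cm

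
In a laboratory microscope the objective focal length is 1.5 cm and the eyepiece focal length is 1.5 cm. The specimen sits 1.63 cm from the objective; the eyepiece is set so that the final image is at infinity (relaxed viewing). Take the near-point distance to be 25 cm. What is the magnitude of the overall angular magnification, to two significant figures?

190

Objective: 1/d_i = 1/f_obj - 1/d_o = 1/1.5 - 1/1.63 = 0.05317 cm^-1, so d_i = 18.808 cm.
m_obj = -d_i/d_o = -18.808/1.63 = -11.538.
Eyepiece angular magnification (image at infinity): M_eye = D/f_e = 25/1.5 = 16.667.
Overall M = m_obj x M_eye = (-11.538)(16.667) = -192.31.
|M| = 192.31.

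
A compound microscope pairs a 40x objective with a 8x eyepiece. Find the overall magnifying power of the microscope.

The overall magnification of a compound microscope is the product of the objective and eyepiece magnifications:
M = M_obj x M_eye = 40 x 8 = 320.

320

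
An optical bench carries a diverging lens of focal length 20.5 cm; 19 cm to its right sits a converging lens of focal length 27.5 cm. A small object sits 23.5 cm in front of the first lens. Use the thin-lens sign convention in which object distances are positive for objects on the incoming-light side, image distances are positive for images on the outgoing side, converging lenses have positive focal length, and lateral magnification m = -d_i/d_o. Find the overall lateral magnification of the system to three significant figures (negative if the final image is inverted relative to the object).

-5.23

First lens: d_i1 = 1/(1/(-20.5) - 1/23.5) = -10.949 cm.
m_1 = -(-10.949)/23.5 = 0.4659.
The intermediate image is virtual, 10.949 cm to the left of lens 1, so d_o2 = L - d_i1 = 19 - (-10.949) = 29.949 cm.
Second lens: d_i2 = 1/(1/27.5 - 1/(29.949)) = 336.317 cm.
m_2 = -(336.317)/(29.949) = -11.2297.
The system's lateral magnification is m_1 m_2 = (0.4659)(-11.2297) = -5.2320.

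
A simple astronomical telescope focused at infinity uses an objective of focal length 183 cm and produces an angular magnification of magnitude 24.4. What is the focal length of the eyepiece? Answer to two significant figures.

|M| = f_obj/f_eye, so f_eye = f_obj/|M| = 183/24.4 = 7.500 cm.

7.5 cm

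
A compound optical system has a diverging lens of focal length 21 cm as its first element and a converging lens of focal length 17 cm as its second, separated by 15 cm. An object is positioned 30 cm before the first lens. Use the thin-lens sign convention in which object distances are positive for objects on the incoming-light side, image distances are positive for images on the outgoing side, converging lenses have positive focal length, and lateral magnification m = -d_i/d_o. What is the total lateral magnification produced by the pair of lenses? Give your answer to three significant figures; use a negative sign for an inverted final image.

Lens 1: 1/d_i1 = 1/f_1 - 1/d_o1 = 1/(-21) - 1/30 = -0.08095 cm^-1, so d_i1 = -12.353 cm.
m_1 = -(-12.353)/30 = 0.4118.
With d_i1 < 0 the first image is virtual and lies on the object side; the object distance for lens 2 is d_o2 = 15 - (-12.353) = 27.353 cm.
Lens 2: 1/d_i2 = 1/f_2 - 1/d_o2 = 1/17 - 1/(27.353) = 0.02226 cm^-1, so d_i2 = 44.915 cm.
m_2 = -(44.915)/(27.353) = -1.6420.
Overall magnification: m = m_1 m_2 = -0.6761.

-0.676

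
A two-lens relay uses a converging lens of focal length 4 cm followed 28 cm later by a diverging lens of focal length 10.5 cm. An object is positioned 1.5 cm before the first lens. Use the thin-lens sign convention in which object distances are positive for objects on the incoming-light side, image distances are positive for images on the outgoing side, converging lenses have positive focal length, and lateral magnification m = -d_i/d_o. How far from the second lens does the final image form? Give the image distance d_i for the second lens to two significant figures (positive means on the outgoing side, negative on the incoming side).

First lens: d_i1 = 1/(1/4 - 1/1.5) = -2.400 cm.
The intermediate image is virtual, 2.400 cm to the left of lens 1, so d_o2 = L - d_i1 = 28 - (-2.400) = 30.400 cm.
Second lens: d_i2 = 1/(1/(-10.5) - 1/(30.400)) = -7.804 cm.

-7.8 cm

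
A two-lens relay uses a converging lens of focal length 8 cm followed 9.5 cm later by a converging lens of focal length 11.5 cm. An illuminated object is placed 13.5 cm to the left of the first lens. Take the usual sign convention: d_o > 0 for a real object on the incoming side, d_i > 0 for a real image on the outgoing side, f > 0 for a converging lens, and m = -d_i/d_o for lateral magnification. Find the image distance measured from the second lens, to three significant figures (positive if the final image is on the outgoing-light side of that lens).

5.39 cm

First lens: d_i1 = 1/(1/8 - 1/13.5) = 19.636 cm.
This image would form 19.636 cm past lens 1, i.e. 10.136 cm beyond lens 2, so it is a virtual object for lens 2: d_o2 = 9.5 - 19.636 = -10.136 cm.
Second lens: d_i2 = 1/(1/11.5 - 1/(-10.136)) = 5.388 cm.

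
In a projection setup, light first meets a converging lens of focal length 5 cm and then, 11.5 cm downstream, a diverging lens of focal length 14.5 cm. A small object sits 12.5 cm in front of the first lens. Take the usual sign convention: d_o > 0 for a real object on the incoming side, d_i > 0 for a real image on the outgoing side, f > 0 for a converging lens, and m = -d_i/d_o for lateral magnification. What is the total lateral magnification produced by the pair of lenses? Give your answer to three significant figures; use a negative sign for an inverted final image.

-0.547

Applying the thin-lens equation to the first lens, 1/5 = 1/12.5 + 1/d_i1, which gives d_i1 = 8.333 cm.
Its lateral magnification is m_1 = -d_i1/d_o1 = -(8.333)/12.5 = -0.6667.
The intermediate image is 8.333 cm to the right of lens 1, so d_o2 = L - d_i1 = 11.5 - 8.333 = 3.167 cm.
Applying the thin-lens equation again with f_2 = -14.5 cm and d_o2 = 3.167 cm gives d_i2 = -2.599 cm.
m_2 = -(-2.599)/(3.167) = 0.8208.
Total m = m_1 x m_2 = (-0.6667)(0.8208) = -0.5472.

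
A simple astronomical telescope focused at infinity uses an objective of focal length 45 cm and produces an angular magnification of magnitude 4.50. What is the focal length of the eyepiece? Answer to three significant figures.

10.0 cm

|M| = f_obj/f_eye, so f_eye = f_obj/|M| = 45/4.5 = 10.000 cm.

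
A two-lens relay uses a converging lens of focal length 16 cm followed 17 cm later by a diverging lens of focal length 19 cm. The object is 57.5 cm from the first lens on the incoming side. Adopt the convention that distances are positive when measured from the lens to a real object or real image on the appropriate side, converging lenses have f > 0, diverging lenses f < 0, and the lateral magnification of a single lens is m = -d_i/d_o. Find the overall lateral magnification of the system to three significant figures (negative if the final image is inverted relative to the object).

-0.530

Applying the thin-lens equation to the first lens, 1/16 = 1/57.5 + 1/d_i1, which gives d_i1 = 22.169 cm.
Its lateral magnification is m_1 = -d_i1/d_o1 = -(22.169)/57.5 = -0.3855.
This image would form 22.169 cm past lens 1, i.e. 5.169 cm beyond lens 2, so it is a virtual object for lens 2: d_o2 = 17 - 22.169 = -5.169 cm.
Applying the thin-lens equation again with f_2 = -19 cm and d_o2 = -5.169 cm gives d_i2 = 7.100 cm.
m_2 = -(7.100)/(-5.169) = 1.3737.
The system's lateral magnification is m_1 m_2 = (-0.3855)(1.3737) = -0.5296.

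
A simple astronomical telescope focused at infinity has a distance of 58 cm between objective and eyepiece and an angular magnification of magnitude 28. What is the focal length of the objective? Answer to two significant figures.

In normal adjustment the tube length equals f_obj + f_eye and |M| = f_obj/f_eye.
So f_obj = 28 f_eye and 28 f_eye + f_eye = 58 cm, giving f_eye = 58/29 = 2.000 cm and f_obj = 56.000 cm.

56 cm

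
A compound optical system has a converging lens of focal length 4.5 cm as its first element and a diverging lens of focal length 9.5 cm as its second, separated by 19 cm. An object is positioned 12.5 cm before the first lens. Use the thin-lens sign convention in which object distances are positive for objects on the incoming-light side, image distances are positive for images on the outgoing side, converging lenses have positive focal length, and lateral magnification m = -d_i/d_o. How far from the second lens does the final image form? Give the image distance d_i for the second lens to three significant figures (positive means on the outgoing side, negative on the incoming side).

First lens: d_i1 = 1/(1/4.5 - 1/12.5) = 7.031 cm.
That image sits 11.969 cm in front of the second lens, so d_o2 = 11.969 cm.
Second lens: d_i2 = 1/(1/(-9.5) - 1/(11.969)) = -5.296 cm.

-5.30 cm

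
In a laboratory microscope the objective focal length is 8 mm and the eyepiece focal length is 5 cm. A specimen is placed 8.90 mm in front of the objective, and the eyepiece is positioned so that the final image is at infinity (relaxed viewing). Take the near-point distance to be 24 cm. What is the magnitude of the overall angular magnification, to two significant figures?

43

Convert to cm: f_obj = 8 mm = 0.8 cm; d_o = 8.90 mm = 0.89 cm.
Objective: 1/d_i = 1/f_obj - 1/d_o = 1/0.8 - 1/0.89 = 0.12640 cm^-1, so d_i = 7.911 cm.
m_obj = -d_i/d_o = -7.911/0.89 = -8.889.
Eyepiece angular magnification (image at infinity): M_eye = D/f_e = 24/5 = 4.800.
Overall M = m_obj x M_eye = (-8.889)(4.800) = -42.67.
|M| = 42.67.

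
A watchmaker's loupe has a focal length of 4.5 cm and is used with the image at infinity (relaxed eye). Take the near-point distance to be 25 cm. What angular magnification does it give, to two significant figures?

5.6

M = D/f = 25/4.5 = 5.556.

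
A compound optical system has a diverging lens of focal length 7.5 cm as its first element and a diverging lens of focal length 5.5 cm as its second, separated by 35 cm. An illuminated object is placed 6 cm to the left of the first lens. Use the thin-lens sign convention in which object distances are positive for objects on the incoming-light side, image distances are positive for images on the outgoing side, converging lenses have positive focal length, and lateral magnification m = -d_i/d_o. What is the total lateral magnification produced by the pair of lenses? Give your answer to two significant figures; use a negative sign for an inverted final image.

Applying the thin-lens equation to the first lens, 1/(-7.5) = 1/6 + 1/d_i1, which gives d_i1 = -3.333 cm.
Its lateral magnification is m_1 = -d_i1/d_o1 = -(-3.333)/6 = 0.5556.
With d_i1 < 0 the first image is virtual and lies on the object side; the object distance for lens 2 is d_o2 = 35 - (-3.333) = 38.333 cm.
Applying the thin-lens equation again with f_2 = -5.5 cm and d_o2 = 38.333 cm gives d_i2 = -4.810 cm.
m_2 = -(-4.810)/(38.333) = 0.1255.
Total m = m_1 x m_2 = (0.5556)(0.1255) = 0.0697.

0.070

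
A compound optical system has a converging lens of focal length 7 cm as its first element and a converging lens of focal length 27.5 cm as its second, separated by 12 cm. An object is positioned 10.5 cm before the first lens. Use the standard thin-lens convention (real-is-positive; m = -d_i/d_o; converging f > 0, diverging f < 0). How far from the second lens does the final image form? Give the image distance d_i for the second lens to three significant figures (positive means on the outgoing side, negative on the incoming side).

Lens 1: 1/d_i1 = 1/f_1 - 1/d_o1 = 1/7 - 1/10.5 = 0.04762 cm^-1, so d_i1 = 21.000 cm.
This image would form 21.000 cm past lens 1, i.e. 9.000 cm beyond lens 2, so it is a virtual object for lens 2: d_o2 = 12 - 21.000 = -9.000 cm.
Lens 2: 1/d_i2 = 1/f_2 - 1/d_o2 = 1/27.5 - 1/(-9.000) = 0.14747 cm^-1, so d_i2 = 6.781 cm.

6.78 cm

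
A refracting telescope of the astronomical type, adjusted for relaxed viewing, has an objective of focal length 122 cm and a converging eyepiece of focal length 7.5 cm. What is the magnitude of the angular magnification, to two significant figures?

16

|M| = f_obj/|f_eye| = 122/7.5 = 16.267.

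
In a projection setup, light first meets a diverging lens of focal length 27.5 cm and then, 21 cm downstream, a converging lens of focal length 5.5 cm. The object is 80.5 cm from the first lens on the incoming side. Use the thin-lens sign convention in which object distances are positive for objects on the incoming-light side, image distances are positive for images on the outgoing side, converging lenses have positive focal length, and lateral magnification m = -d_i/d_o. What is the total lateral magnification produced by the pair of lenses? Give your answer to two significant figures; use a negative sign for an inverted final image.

-0.039

First lens: d_i1 = 1/(1/(-27.5) - 1/80.5) = -20.498 cm.
m_1 = -(-20.498)/80.5 = 0.2546.
With d_i1 < 0 the first image is virtual and lies on the object side; the object distance for lens 2 is d_o2 = 21 - (-20.498) = 41.498 cm.
Second lens: d_i2 = 1/(1/5.5 - 1/(41.498)) = 6.340 cm.
m_2 = -(6.340)/(41.498) = -0.1528.
The system's lateral magnification is m_1 m_2 = (0.2546)(-0.1528) = -0.0389.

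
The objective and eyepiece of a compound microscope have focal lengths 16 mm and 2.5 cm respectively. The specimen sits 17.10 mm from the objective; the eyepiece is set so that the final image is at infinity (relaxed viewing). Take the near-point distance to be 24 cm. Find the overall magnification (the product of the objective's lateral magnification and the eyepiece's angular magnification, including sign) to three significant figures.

-140

Convert to cm: f_obj = 16 mm = 1.6 cm; d_o = 17.10 mm = 1.71 cm.
Objective: 1/d_i = 1/f_obj - 1/d_o = 1/1.6 - 1/1.71 = 0.04020 cm^-1, so d_i = 24.873 cm.
m_obj = -d_i/d_o = -24.873/1.71 = -14.545.
Eyepiece angular magnification (image at infinity): M_eye = D/f_e = 24/2.5 = 9.600.
Overall M = m_obj x M_eye = (-14.545)(9.600) = -139.64.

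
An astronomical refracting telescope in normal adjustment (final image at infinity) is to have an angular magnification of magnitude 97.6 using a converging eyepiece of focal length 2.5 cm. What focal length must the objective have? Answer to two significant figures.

240 cm

|M| = f_obj/|f_eye|, so f_obj = |M| x |f_eye| = 97.6 x 2.5 = 244.000 cm.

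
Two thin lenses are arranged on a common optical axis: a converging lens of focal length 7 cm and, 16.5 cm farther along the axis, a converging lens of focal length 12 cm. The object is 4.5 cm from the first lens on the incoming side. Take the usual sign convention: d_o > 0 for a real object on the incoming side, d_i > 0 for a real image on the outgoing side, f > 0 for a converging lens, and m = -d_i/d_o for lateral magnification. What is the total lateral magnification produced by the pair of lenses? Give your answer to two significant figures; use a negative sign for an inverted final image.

Applying the thin-lens equation to the first lens, 1/7 = 1/4.5 + 1/d_i1, which gives d_i1 = -12.600 cm.
Its lateral magnification is m_1 = -d_i1/d_o1 = -(-12.600)/4.5 = 2.8000.
The intermediate image is virtual, 12.600 cm to the left of lens 1, so d_o2 = L - d_i1 = 16.5 - (-12.600) = 29.100 cm.
Applying the thin-lens equation again with f_2 = 12 cm and d_o2 = 29.100 cm gives d_i2 = 20.421 cm.
m_2 = -(20.421)/(29.100) = -0.7018.
Total m = m_1 x m_2 = (2.8000)(-0.7018) = -1.9649.

-2.0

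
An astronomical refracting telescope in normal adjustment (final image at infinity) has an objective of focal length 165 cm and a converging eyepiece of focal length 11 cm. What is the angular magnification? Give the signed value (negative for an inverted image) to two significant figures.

M = -f_obj/f_eye = -165/(11) = -15.000.

-15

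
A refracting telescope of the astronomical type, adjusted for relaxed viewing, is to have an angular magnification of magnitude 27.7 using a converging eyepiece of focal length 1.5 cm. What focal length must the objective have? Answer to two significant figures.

|M| = f_obj/|f_eye|, so f_obj = |M| x |f_eye| = 27.7 x 1.5 = 41.550 cm.

42 cm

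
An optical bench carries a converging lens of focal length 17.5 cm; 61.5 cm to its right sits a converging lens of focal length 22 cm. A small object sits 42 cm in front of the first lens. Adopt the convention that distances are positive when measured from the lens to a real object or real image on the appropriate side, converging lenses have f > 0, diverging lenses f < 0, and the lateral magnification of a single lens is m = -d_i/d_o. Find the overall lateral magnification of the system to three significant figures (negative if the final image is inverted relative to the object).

1.65

Applying the thin-lens equation to the first lens, 1/17.5 = 1/42 + 1/d_i1, which gives d_i1 = 30.000 cm.
Its lateral magnification is m_1 = -d_i1/d_o1 = -(30.000)/42 = -0.7143.
The intermediate image is 30.000 cm to the right of lens 1, so d_o2 = L - d_i1 = 61.5 - 30.000 = 31.500 cm.
Applying the thin-lens equation again with f_2 = 22 cm and d_o2 = 31.500 cm gives d_i2 = 72.947 cm.
m_2 = -(72.947)/(31.500) = -2.3158.
The system's lateral magnification is m_1 m_2 = (-0.7143)(-2.3158) = 1.6541.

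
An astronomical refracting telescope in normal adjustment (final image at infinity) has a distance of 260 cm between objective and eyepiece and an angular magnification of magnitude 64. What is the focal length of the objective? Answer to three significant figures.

In normal adjustment the tube length equals f_obj + f_eye and |M| = f_obj/f_eye.
So f_obj = 64 f_eye and 64 f_eye + f_eye = 260 cm, giving f_eye = 260/65 = 4.000 cm and f_obj = 256.000 cm.

256 cm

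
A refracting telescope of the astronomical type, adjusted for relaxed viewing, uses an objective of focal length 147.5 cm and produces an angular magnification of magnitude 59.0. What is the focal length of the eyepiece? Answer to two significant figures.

|M| = f_obj/f_eye, so f_eye = f_obj/|M| = 147.5/59.0 = 2.500 cm.

2.5 cm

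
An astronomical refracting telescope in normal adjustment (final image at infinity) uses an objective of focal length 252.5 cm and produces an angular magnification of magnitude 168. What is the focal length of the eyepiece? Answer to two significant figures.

1.5 cm

|M| = f_obj/f_eye, so f_eye = f_obj/|M| = 252.5/168.0 = 1.503 cm.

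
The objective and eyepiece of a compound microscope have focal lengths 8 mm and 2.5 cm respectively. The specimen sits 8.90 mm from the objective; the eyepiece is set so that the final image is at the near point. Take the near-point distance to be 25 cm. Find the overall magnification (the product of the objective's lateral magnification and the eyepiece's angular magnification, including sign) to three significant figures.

-97.8

Convert to cm: f_obj = 8 mm = 0.8 cm; d_o = 8.90 mm = 0.89 cm.
Objective: 1/d_i = 1/f_obj - 1/d_o = 1/0.8 - 1/0.89 = 0.12640 cm^-1, so d_i = 7.911 cm.
m_obj = -d_i/d_o = -7.911/0.89 = -8.889.
Eyepiece angular magnification (image at near point): M_eye = 1 + D/f_e = 1 + 25/2.5 = 11.000.
Overall M = m_obj x M_eye = (-8.889)(11.000) = -97.78.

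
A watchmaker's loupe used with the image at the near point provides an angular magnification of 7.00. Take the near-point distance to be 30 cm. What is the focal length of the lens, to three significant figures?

5.00 cm

For the image at the near point, M = 1 + D/f.
f = D/(M - 1) = 30/(7.0 - 1) = 5.000 cm.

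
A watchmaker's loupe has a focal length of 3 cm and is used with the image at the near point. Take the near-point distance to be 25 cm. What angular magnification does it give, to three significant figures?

9.33

M = 1 + D/f = 1 + 25/3 = 9.333.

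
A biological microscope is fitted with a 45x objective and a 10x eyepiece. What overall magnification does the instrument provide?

450

The overall magnification of a compound microscope is the product of the objective and eyepiece magnifications:
M = M_obj x M_eye = 45 x 10 = 450.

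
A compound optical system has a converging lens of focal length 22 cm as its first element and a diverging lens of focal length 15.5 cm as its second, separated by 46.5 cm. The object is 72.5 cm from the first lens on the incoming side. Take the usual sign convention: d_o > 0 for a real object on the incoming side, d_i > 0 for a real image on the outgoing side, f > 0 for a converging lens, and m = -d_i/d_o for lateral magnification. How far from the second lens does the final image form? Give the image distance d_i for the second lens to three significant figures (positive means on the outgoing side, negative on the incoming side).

-7.60 cm

Lens 1: 1/d_i1 = 1/f_1 - 1/d_o1 = 1/22 - 1/72.5 = 0.03166 cm^-1, so d_i1 = 31.584 cm.
The intermediate image is 31.584 cm to the right of lens 1, so d_o2 = L - d_i1 = 46.5 - 31.584 = 14.916 cm.
Lens 2: 1/d_i2 = 1/f_2 - 1/d_o2 = 1/(-15.5) - 1/(14.916) = -0.13156 cm^-1, so d_i2 = -7.601 cm.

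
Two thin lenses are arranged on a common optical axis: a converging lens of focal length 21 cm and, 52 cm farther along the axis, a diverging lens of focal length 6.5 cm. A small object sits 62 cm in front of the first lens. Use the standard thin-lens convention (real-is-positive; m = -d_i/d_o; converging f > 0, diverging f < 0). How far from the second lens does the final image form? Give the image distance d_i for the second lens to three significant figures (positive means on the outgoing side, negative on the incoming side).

First lens: d_i1 = 1/(1/21 - 1/62) = 31.756 cm.
The intermediate image is 31.756 cm to the right of lens 1, so d_o2 = L - d_i1 = 52 - 31.756 = 20.244 cm.
Second lens: d_i2 = 1/(1/(-6.5) - 1/(20.244)) = -4.920 cm.

-4.92 cm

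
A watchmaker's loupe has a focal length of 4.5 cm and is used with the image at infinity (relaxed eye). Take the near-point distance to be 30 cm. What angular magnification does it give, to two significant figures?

M = D/f = 30/4.5 = 6.667.

6.7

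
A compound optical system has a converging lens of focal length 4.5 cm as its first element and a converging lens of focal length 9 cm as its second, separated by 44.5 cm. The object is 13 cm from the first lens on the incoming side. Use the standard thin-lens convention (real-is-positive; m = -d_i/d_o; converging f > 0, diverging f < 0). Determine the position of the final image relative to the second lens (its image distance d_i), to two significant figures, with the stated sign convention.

12 cm

Applying the thin-lens equation to the first lens, 1/4.5 = 1/13 + 1/d_i1, which gives d_i1 = 6.882 cm.
Object distance for lens 2: d_o2 = 44.5 - 6.882 = 37.618 cm.
Applying the thin-lens equation again with f_2 = 9 cm and d_o2 = 37.618 cm gives d_i2 = 11.830 cm.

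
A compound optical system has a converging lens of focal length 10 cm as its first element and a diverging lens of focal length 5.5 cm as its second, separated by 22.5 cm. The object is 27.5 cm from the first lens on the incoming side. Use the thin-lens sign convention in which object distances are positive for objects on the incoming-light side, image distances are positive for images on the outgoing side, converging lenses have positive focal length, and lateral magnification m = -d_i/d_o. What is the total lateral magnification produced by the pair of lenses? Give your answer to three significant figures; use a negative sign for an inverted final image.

First lens: d_i1 = 1/(1/10 - 1/27.5) = 15.714 cm.
m_1 = -(15.714)/27.5 = -0.5714.
Object distance for lens 2: d_o2 = 22.5 - 15.714 = 6.786 cm.
Second lens: d_i2 = 1/(1/(-5.5) - 1/(6.786)) = -3.038 cm.
m_2 = -(-3.038)/(6.786) = 0.4477.
Total m = m_1 x m_2 = (-0.5714)(0.4477) = -0.2558.

-0.256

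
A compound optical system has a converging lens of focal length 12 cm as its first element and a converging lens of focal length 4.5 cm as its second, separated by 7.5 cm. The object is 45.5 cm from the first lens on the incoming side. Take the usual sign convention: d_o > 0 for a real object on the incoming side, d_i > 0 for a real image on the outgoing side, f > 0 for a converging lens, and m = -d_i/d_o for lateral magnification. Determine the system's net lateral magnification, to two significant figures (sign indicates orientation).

-0.12

Applying the thin-lens equation to the first lens, 1/12 = 1/45.5 + 1/d_i1, which gives d_i1 = 16.299 cm.
Its lateral magnification is m_1 = -d_i1/d_o1 = -(16.299)/45.5 = -0.3582.
This image would form 16.299 cm past lens 1, i.e. 8.799 cm beyond lens 2, so it is a virtual object for lens 2: d_o2 = 7.5 - 16.299 = -8.799 cm.
Applying the thin-lens equation again with f_2 = 4.5 cm and d_o2 = -8.799 cm gives d_i2 = 2.977 cm.
m_2 = -(2.977)/(-8.799) = 0.3384.
Total m = m_1 x m_2 = (-0.3582)(0.3384) = -0.1212.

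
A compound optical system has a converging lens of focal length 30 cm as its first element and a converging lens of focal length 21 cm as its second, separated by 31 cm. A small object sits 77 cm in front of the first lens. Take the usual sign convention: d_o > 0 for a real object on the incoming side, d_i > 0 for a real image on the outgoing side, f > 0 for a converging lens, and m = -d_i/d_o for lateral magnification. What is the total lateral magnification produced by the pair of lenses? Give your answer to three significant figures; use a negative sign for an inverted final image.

First lens: d_i1 = 1/(1/30 - 1/77) = 49.149 cm.
m_1 = -(49.149)/77 = -0.6383.
This image would form 49.149 cm past lens 1, i.e. 18.149 cm beyond lens 2, so it is a virtual object for lens 2: d_o2 = 31 - 49.149 = -18.149 cm.
Second lens: d_i2 = 1/(1/21 - 1/(-18.149)) = 9.735 cm.
m_2 = -(9.735)/(-18.149) = 0.5364.
Overall magnification: m = m_1 m_2 = -0.3424.

-0.342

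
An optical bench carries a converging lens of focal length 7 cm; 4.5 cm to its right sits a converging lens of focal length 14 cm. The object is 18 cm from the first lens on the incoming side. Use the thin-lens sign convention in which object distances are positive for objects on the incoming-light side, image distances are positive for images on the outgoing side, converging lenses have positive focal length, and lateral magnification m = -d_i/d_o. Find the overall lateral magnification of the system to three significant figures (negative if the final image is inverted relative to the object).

-0.425

Lens 1: 1/d_i1 = 1/f_1 - 1/d_o1 = 1/7 - 1/18 = 0.08730 cm^-1, so d_i1 = 11.455 cm.
m_1 = -(11.455)/18 = -0.6364.
This image would form 11.455 cm past lens 1, i.e. 6.955 cm beyond lens 2, so it is a virtual object for lens 2: d_o2 = 4.5 - 11.455 = -6.955 cm.
Lens 2: 1/d_i2 = 1/f_2 - 1/d_o2 = 1/14 - 1/(-6.955) = 0.21522 cm^-1, so d_i2 = 4.646 cm.
m_2 = -(4.646)/(-6.955) = 0.6681.
Total m = m_1 x m_2 = (-0.6364)(0.6681) = -0.4252.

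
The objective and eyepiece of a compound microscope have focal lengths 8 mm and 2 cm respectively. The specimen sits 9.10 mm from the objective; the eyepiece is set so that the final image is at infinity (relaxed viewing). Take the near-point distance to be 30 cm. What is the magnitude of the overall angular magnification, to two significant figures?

Convert to cm: f_obj = 8 mm = 0.8 cm; d_o = 9.10 mm = 0.91 cm.
Objective: 1/d_i = 1/f_obj - 1/d_o = 1/0.8 - 1/0.91 = 0.15110 cm^-1, so d_i = 6.618 cm.
m_obj = -d_i/d_o = -6.618/0.91 = -7.273.
Eyepiece angular magnification (image at infinity): M_eye = D/f_e = 30/2 = 15.000.
Overall M = m_obj x M_eye = (-7.273)(15.000) = -109.09.
|M| = 109.09.

110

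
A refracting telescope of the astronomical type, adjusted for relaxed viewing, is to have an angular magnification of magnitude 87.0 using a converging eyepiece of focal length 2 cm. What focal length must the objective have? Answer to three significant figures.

|M| = f_obj/|f_eye|, so f_obj = |M| x |f_eye| = 87.0 x 2 = 174.000 cm.

174 cm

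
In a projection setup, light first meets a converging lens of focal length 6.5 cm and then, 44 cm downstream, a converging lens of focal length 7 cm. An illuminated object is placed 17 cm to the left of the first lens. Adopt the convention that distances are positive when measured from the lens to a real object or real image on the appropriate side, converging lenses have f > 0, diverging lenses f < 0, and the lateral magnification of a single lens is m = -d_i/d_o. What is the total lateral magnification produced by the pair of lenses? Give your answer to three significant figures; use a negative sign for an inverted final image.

Lens 1: 1/d_i1 = 1/f_1 - 1/d_o1 = 1/6.5 - 1/17 = 0.09502 cm^-1, so d_i1 = 10.524 cm.
m_1 = -(10.524)/17 = -0.6190.
Object distance for lens 2: d_o2 = 44 - 10.524 = 33.476 cm.
Lens 2: 1/d_i2 = 1/f_2 - 1/d_o2 = 1/7 - 1/(33.476) = 0.11299 cm^-1, so d_i2 = 8.851 cm.
m_2 = -(8.851)/(33.476) = -0.2644.
The system's lateral magnification is m_1 m_2 = (-0.6190)(-0.2644) = 0.1637.

0.164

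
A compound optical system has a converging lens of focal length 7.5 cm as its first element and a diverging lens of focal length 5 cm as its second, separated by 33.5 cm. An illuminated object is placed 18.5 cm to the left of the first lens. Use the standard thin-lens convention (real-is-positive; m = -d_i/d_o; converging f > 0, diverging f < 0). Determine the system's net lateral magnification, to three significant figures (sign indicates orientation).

Applying the thin-lens equation to the first lens, 1/7.5 = 1/18.5 + 1/d_i1, which gives d_i1 = 12.614 cm.
Its lateral magnification is m_1 = -d_i1/d_o1 = -(12.614)/18.5 = -0.6818.
That image sits 20.886 cm in front of the second lens, so d_o2 = 20.886 cm.
Applying the thin-lens equation again with f_2 = -5 cm and d_o2 = 20.886 cm gives d_i2 = -4.034 cm.
m_2 = -(-4.034)/(20.886) = 0.1932.
The system's lateral magnification is m_1 m_2 = (-0.6818)(0.1932) = -0.1317.

-0.132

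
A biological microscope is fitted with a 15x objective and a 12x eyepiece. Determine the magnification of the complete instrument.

The overall magnification of a compound microscope is the product of the objective and eyepiece magnifications:
M = M_obj x M_eye = 15 x 12 = 180.

180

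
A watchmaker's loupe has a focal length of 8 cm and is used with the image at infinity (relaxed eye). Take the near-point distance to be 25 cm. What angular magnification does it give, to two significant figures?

3.1

M = D/f = 25/8 = 3.125.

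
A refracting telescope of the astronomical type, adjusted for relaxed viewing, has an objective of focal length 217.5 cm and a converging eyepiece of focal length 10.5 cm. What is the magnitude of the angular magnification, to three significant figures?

|M| = f_obj/|f_eye| = 217.5/10.5 = 20.714.

20.7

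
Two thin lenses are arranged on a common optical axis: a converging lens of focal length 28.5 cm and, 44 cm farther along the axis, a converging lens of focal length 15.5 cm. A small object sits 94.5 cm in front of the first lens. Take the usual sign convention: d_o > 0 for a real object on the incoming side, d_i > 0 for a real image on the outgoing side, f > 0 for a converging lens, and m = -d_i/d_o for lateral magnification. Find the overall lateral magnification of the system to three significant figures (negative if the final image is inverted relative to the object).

Applying the thin-lens equation to the first lens, 1/28.5 = 1/94.5 + 1/d_i1, which gives d_i1 = 40.807 cm.
Its lateral magnification is m_1 = -d_i1/d_o1 = -(40.807)/94.5 = -0.4318.
Object distance for lens 2: d_o2 = 44 - 40.807 = 3.193 cm.
Applying the thin-lens equation again with f_2 = 15.5 cm and d_o2 = 3.193 cm gives d_i2 = -4.022 cm.
m_2 = -(-4.022)/(3.193) = 1.2595.
Total m = m_1 x m_2 = (-0.4318)(1.2595) = -0.5439.

-0.544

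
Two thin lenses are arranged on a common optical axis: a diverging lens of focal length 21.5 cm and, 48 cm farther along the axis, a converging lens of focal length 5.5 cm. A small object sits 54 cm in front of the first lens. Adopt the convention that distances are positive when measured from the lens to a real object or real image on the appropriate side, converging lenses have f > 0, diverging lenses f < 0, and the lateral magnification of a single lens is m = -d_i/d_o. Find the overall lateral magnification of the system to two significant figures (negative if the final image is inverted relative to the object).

-0.027

Applying the thin-lens equation to the first lens, 1/(-21.5) = 1/54 + 1/d_i1, which gives d_i1 = -15.377 cm.
Its lateral magnification is m_1 = -d_i1/d_o1 = -(-15.377)/54 = 0.2848.
The intermediate image is virtual, 15.377 cm to the left of lens 1, so d_o2 = L - d_i1 = 48 - (-15.377) = 63.377 cm.
Applying the thin-lens equation again with f_2 = 5.5 cm and d_o2 = 63.377 cm gives d_i2 = 6.023 cm.
m_2 = -(6.023)/(63.377) = -0.0950.
Overall magnification: m = m_1 m_2 = -0.0271.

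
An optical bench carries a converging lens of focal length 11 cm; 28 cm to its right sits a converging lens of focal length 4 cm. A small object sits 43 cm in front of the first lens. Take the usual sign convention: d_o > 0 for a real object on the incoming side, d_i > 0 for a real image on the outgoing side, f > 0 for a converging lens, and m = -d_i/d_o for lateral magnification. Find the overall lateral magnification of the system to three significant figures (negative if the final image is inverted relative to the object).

Lens 1: 1/d_i1 = 1/f_1 - 1/d_o1 = 1/11 - 1/43 = 0.06765 cm^-1, so d_i1 = 14.781 cm.
m_1 = -(14.781)/43 = -0.3438.
That image sits 13.219 cm in front of the second lens, so d_o2 = 13.219 cm.
Lens 2: 1/d_i2 = 1/f_2 - 1/d_o2 = 1/4 - 1/(13.219) = 0.17435 cm^-1, so d_i2 = 5.736 cm.
m_2 = -(5.736)/(13.219) = -0.4339.
Overall magnification: m = m_1 m_2 = 0.1492.

0.149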